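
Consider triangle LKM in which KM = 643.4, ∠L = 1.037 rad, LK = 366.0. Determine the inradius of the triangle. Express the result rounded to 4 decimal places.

r ≈ 134.0250

Law of sines: sin M = LK·sin L/KM ≈ 0.48972.
Since KM ≥ LK, only the acute value applies: ∠M ≈ 0.512 rad.
Then ∠K = π − ∠L − ∠M ≈ 1.593 rad.
Law of sines gives ML = KM·sin K/sin L ≈ 747.19.
Area = ½·KM·LK·sin K ≈ 1.1771e+05.
Semiperimeter s = (643.4+747.19+366)/2 = 878.3.
Inradius = area/s = 1.1771e+05/878.3 ≈ 134.03.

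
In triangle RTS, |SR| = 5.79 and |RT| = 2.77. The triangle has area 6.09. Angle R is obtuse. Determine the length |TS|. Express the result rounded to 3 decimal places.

From area = ½·|SR|·|RT|·sin R, we get sin R = 2·area/(|SR|·|RT|) ≈ 0.75943.
Taking the obtuse solution, ∠R ≈ 130.59°.
Law of cosines then gives |TS| ≈ 7.8782.

7.878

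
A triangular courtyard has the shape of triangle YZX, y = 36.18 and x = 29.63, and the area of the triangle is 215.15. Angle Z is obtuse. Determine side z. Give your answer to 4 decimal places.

64.4256

From area = ½·x·y·sin Z, we get sin Z = 2·area/(x·y) ≈ 0.40139.
Taking the obtuse solution, ∠Z ≈ 156.33°.
Law of cosines then gives z ≈ 64.426.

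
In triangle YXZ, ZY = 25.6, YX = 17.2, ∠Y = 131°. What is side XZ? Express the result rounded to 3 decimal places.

By the law of cosines, XZ² = ZY² + YX² − 2·ZY·YX·cos Y = 1529, so XZ ≈ 39.102.

39.102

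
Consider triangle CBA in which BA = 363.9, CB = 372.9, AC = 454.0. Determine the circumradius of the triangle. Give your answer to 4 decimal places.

By the law of cosines, cos C = (AC² + CB² − BA²) / (2·AC·CB) ≈ 0.62833, so ∠C ≈ 51.07°.
Circumradius = BA/(2 sin C) ≈ 233.88.

R ≈ 233.8841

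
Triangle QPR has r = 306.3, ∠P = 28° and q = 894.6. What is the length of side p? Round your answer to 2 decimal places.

By the law of cosines, p² = r² + q² − 2·r·q·cos P = 4.1025e+05, so p ≈ 640.5.

640.50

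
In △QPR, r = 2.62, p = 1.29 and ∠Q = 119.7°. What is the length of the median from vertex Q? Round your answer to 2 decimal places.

m_Q ≈ 1.14

By the law of cosines, q² = p² + r² − 2·p·r·cos Q = 11.878, so q ≈ 3.4464.
Median from Q: ½√(2·p² + 2·r² − q²) ≈ 1.1379.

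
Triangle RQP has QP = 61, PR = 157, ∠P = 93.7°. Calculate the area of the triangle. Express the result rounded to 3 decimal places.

Area = ½·QP·PR·sin P ≈ 4778.5.

area ≈ 4778.519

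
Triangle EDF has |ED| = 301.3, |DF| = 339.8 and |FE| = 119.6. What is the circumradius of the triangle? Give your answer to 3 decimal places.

By the law of cosines, cos E = (|FE|² + |ED|² − |DF|²) / (2·|FE|·|ED|) ≈ -0.14400, so ∠E ≈ 98.28°.
Circumradius = |DF|/(2 sin E) ≈ 171.69.

R ≈ 171.689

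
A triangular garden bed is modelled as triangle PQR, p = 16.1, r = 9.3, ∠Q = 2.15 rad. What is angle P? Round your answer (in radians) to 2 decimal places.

By the law of cosines, q² = r² + p² − 2·r·p·cos Q = 509.61, so q ≈ 22.575.
Law of cosines again: cos P = (q² + r² − p²)/(2·q·r) ≈ 0.80234, so ∠P ≈ 0.640 rad.

∠P ≈ 0.64 rad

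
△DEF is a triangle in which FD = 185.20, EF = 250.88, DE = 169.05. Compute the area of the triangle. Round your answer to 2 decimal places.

Semiperimeter s = (250.88 + 185.2 + 169.05)/2 = 302.56.
Heron's formula: area = √(302.56·51.685·117.37·133.51) ≈ 15654.

area ≈ 15654.02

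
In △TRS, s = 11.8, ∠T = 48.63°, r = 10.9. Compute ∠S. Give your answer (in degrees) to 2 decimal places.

70.70

By the law of cosines, t² = r² + s² − 2·r·s·cos T = 88.035, so t ≈ 9.3827.
Law of cosines again: cos S = (t² + r² − s²)/(2·t·r) ≈ 0.33052, so ∠S ≈ 70.70°.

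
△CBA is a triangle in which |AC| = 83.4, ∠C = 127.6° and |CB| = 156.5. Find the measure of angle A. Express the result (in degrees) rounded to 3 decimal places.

∠A ≈ 34.727°

By the law of cosines, |BA|² = |AC|² + |CB|² − 2·|AC|·|CB|·cos C = 47375, so |BA| ≈ 217.66.
Law of cosines again: cos A = (|BA|² + |AC|² − |CB|²)/(2·|BA|·|AC|) ≈ 0.82187, so ∠A ≈ 34.73°.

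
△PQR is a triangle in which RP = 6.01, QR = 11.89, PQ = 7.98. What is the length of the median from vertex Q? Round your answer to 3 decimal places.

Median from Q: ½√(2·PQ² + 2·QR² − RP²) ≈ 9.6693.

m_Q ≈ 9.669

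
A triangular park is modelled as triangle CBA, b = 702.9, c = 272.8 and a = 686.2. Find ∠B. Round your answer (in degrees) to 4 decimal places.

82.1365

By the law of cosines, cos B = (a² + c² − b²) / (2·a·c) ≈ 0.13681, so ∠B ≈ 82.14°.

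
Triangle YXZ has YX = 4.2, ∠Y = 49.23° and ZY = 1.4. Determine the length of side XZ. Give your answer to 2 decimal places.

By the law of cosines, XZ² = ZY² + YX² − 2·ZY·YX·cos Y = 11.92, so XZ ≈ 3.4526.

3.45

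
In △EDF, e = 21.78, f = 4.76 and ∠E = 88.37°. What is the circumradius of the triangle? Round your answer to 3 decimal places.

10.894

Law of sines: sin F = f·sin E/e ≈ 0.21846.
Since e ≥ f, only the acute value applies: ∠F ≈ 12.62°.
Then ∠D = 180° − ∠E − ∠F ≈ 79.01°.
Law of sines gives d = e·sin D/sin E ≈ 21.389.
Circumradius = e/(2 sin E) ≈ 10.894.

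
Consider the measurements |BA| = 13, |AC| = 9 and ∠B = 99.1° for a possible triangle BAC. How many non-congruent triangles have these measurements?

|BA|·sin B = 13·sin(99.1°) ≈ 12.84.
Since ∠B is not acute, a triangle exists only if |AC| > |BA|; here |AC| ≤ |BA|, so there is no triangle.

0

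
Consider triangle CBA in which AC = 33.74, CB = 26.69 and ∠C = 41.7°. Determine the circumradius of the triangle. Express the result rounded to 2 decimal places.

16.91

By the law of cosines, BA² = AC² + CB² − 2·AC·CB·cos C = 506.02, so BA ≈ 22.495.
Area = ½·AC·CB·sin C ≈ 299.53.
Circumradius = BA/(2 sin C) ≈ 16.908.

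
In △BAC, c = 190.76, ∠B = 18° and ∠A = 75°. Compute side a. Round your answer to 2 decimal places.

The third angle is ∠C = 180° − ∠B − ∠A = 87.00°.
Law of sines: a = c·sin A/sin C ≈ 184.51.

184.51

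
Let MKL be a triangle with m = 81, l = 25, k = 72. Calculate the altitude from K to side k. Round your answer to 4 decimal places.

24.4485

Semiperimeter s = (81 + 72 + 25)/2 = 89.
Heron's formula: area = √(89·8·17·64) ≈ 880.15.
The altitude from K has length 2·area/k ≈ 24.448.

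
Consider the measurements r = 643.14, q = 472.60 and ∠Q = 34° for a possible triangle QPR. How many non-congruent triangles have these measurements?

2

r·sin Q = 643.14·sin(34°) ≈ 359.6.
Since r sin Q < q < r (359.6 < 472.60 < 643.14), two triangles exist.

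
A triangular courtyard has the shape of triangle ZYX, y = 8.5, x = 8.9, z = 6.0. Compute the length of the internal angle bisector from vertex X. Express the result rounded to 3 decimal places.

5.638

By the law of cosines, cos X = (z² + y² − x²) / (2·z·y) ≈ 0.28471, so ∠X ≈ 73.46°.
The bisector from X has length 2·z·y·cos(∠X/2)/(z+y) ≈ 5.6379.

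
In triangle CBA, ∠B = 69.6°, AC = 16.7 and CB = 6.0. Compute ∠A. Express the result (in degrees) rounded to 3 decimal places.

Law of sines: sin A = CB·sin B/AC ≈ 0.33675.
Since AC ≥ CB, only the acute value applies: ∠A ≈ 19.68°.
Then ∠C = 180° − ∠B − ∠A ≈ 90.72°.

∠A ≈ 19.679°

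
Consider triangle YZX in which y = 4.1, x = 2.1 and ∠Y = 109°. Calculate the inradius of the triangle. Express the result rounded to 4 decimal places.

0.6333

Law of sines: sin X = x·sin Y/y ≈ 0.48429.
Since y ≥ x, only the acute value applies: ∠X ≈ 28.97°.
Then ∠Z = 180° − ∠Y − ∠X ≈ 42.03°.
Law of sines gives z = y·sin Z/sin Y ≈ 2.9034.
Area = ½·y·x·sin Z ≈ 2.8825.
Semiperimeter s = (4.1+2.9034+2.1)/2 = 4.5517.
Inradius = area/s = 2.8825/4.5517 ≈ 0.63328.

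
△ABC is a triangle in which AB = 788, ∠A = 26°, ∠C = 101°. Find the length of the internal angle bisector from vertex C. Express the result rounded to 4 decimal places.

The third angle is ∠B = 180° − ∠C − ∠A = 53.00°.
Law of sines: BC = AB·sin A/sin C ≈ 351.9.
Law of sines: CA = AB·sin B/sin C ≈ 641.1.
The bisector from C has length 2·BC·CA·cos(∠C/2)/(BC+CA) ≈ 289.03.

289.0272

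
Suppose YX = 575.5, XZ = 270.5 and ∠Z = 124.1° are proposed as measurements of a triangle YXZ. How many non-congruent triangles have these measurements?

1

XZ·sin Z = 270.5·sin(124.1°) ≈ 224.
Since ∠Z is not acute, a triangle exists only if YX > XZ; here YX > XZ, so there is exactly one triangle.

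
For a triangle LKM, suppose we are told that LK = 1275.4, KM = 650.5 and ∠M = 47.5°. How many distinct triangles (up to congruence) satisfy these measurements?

KM·sin M = 650.5·sin(47.5°) ≈ 479.6.
Since LK ≥ KM, exactly one triangle exists.

1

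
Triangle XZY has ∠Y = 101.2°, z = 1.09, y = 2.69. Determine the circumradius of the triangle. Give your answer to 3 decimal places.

Law of sines: sin Z = z·sin Y/y ≈ 0.39749.
Since y ≥ z, only the acute value applies: ∠Z ≈ 23.42°.
Then ∠X = 180° − ∠Y − ∠Z ≈ 55.38°.
Law of sines gives x = y·sin X/sin Y ≈ 2.2566.
Circumradius = y/(2 sin Y) ≈ 1.3711.

R ≈ 1.371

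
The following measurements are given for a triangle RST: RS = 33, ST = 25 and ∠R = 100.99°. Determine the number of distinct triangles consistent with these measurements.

RS·sin R = 33·sin(100.99°) ≈ 32.39.
Since ∠R is not acute, a triangle exists only if ST > RS; here ST ≤ RS, so there is no triangle.

0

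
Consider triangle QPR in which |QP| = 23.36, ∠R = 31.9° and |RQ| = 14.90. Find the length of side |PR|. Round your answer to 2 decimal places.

Law of sines: sin P = |RQ|·sin R/|QP| ≈ 0.33706.
Since |QP| ≥ |RQ|, only the acute value applies: ∠P ≈ 19.70°.
Then ∠Q = 180° − ∠R − ∠P ≈ 128.40°.
Law of sines gives |PR| = |QP|·sin Q/sin R ≈ 34.643.

34.64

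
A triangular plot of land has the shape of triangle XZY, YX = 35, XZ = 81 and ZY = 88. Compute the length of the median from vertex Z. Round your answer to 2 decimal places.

Median from Z: ½√(2·XZ² + 2·ZY² − YX²) ≈ 82.742.

m_Z ≈ 82.74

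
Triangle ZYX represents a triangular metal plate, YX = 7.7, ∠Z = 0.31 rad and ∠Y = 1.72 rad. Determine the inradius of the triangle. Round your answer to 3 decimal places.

The third angle is ∠X = π − ∠Z − ∠Y = 1.112 rad.
Law of sines: XZ = YX·sin Y/sin Z ≈ 24.961.
Law of sines: ZY = YX·sin X/sin Z ≈ 22.626.
Area = ½·YX·XZ·sin X ≈ 86.143.
Semiperimeter s = (7.7+24.961+22.626)/2 = 27.643.
Inradius = area/s = 86.143/27.643 ≈ 3.1162.

3.116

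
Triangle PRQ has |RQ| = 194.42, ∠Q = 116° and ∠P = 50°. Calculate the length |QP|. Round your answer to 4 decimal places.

The third angle is ∠R = 180° − ∠Q − ∠P = 14.00°.
Law of sines: |QP| = |RQ|·sin R/sin P ≈ 61.399.

61.3991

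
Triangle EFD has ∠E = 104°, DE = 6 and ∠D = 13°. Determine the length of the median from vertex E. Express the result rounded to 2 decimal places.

The third angle is ∠F = 180° − ∠D − ∠E = 63.00°.
Law of sines: FD = DE·sin E/sin F ≈ 6.5339.
Law of sines: EF = DE·sin D/sin F ≈ 1.5148.
Median from E: ½√(2·DE² + 2·EF² − FD²) ≈ 2.9111.

m_E ≈ 2.91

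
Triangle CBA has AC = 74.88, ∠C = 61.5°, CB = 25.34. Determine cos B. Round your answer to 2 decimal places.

By the law of cosines, BA² = AC² + CB² − 2·AC·CB·cos C = 4438.4, so BA ≈ 66.621.
Law of cosines again: cos B = (CB² + BA² − AC²)/(2·CB·BA) ≈ -0.15595, so ∠B ≈ 98.97°.

-0.16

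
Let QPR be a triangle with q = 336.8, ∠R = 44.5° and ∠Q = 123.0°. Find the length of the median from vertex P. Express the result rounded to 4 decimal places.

The third angle is ∠P = 180° − ∠R − ∠Q = 12.50°.
Law of sines: p = q·sin P/sin Q ≈ 86.92.
Law of sines: r = q·sin R/sin Q ≈ 281.48.
Median from P: ½√(2·r² + 2·q² − p²) ≈ 307.32.

307.3157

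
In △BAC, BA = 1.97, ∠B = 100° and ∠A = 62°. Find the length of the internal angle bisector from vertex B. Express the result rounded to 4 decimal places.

t_B ≈ 1.8760

The third angle is ∠C = 180° − ∠B − ∠A = 18.00°.
Law of sines: AC = BA·sin B/sin C ≈ 6.2782.
Law of sines: CB = BA·sin A/sin C ≈ 5.6288.
The bisector from B has length 2·CB·BA·cos(∠B/2)/(CB+BA) ≈ 1.876.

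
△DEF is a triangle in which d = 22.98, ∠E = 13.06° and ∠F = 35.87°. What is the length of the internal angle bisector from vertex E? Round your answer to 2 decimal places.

The third angle is ∠D = 180° − ∠E − ∠F = 131.07°.
Law of sines: e = d·sin E/sin D ≈ 6.8879.
Law of sines: f = d·sin F/sin D ≈ 17.86.
The bisector from E has length 2·f·d·cos(∠E/2)/(f+d) ≈ 19.969.

19.97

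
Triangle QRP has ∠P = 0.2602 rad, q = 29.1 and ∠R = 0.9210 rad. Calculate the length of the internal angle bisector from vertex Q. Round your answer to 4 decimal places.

6.8123

The third angle is ∠Q = π − ∠R − ∠P = 1.9604 rad.
Law of sines: r = q·sin R/sin Q ≈ 25.047.
Law of sines: p = q·sin P/sin Q ≈ 8.0931.
The bisector from Q has length 2·r·p·cos(∠Q/2)/(r+p) ≈ 6.8123.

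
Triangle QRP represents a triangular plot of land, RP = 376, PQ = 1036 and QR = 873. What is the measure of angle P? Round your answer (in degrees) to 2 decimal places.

By the law of cosines, cos P = (RP² + PQ² − QR²) / (2·RP·PQ) ≈ 0.58087, so ∠P ≈ 54.49°.

∠P ≈ 54.49°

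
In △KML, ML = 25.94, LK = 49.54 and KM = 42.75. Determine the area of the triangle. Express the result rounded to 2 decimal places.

Semiperimeter s = (25.94 + 49.54 + 42.75)/2 = 59.115.
Heron's formula: area = √(59.115·33.175·9.575·16.365) ≈ 554.35.

area ≈ 554.35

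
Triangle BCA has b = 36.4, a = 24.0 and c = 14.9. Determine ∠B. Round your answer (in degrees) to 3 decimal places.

137.458

By the law of cosines, cos B = (c² + a² − b²) / (2·c·a) ≈ -0.73679, so ∠B ≈ 137.46°.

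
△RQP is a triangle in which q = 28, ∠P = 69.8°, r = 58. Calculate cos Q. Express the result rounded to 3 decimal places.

0.879

By the law of cosines, p² = r² + q² − 2·r·q·cos P = 3026.5, so p ≈ 55.013.
Law of cosines again: cos Q = (p² + r² − q²)/(2·p·r) ≈ 0.87854, so ∠Q ≈ 28.53°.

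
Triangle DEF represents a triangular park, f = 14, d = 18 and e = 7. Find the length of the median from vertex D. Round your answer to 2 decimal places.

m_D ≈ 6.44

Median from D: ½√(2·e² + 2·f² − d²) ≈ 6.442.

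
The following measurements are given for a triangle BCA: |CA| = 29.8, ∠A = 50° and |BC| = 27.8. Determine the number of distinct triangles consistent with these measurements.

|CA|·sin A = 29.8·sin(50°) ≈ 22.83.
Since |CA| sin A < |BC| < |CA| (22.83 < 27.8 < 29.8), two triangles exist.

2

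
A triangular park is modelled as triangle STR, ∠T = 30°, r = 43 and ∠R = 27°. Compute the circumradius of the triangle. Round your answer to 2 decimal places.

The third angle is ∠S = 180° − ∠T − ∠R = 123.00°.
Law of sines: s = r·sin S/sin R ≈ 79.435.
Law of sines: t = r·sin T/sin R ≈ 47.358.
Circumradius = r/(2 sin R) ≈ 47.358.

47.36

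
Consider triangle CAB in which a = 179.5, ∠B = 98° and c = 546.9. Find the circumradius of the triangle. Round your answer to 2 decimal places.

By the law of cosines, b² = c² + a² − 2·c·a·cos B = 3.5864e+05, so b ≈ 598.87.
Area = ½·c·a·sin B ≈ 48607.
Circumradius = b/(2 sin B) ≈ 302.38.

302.38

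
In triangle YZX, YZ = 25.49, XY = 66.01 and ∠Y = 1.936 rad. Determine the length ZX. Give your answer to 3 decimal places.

By the law of cosines, ZX² = XY² + YZ² − 2·XY·YZ·cos Y = 6208.9, so ZX ≈ 78.797.

78.797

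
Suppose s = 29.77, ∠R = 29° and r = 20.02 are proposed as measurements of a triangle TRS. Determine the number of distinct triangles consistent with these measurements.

2

s·sin R = 29.77·sin(29°) ≈ 14.43.
Since s sin R < r < s (14.43 < 20.02 < 29.77), two triangles exist.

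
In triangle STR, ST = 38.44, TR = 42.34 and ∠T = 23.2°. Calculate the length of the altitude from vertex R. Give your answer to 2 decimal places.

h_R ≈ 16.68

By the law of cosines, RS² = ST² + TR² − 2·ST·TR·cos T = 278.43, so RS ≈ 16.686.
Area = ½·ST·TR·sin T ≈ 320.58.
The altitude from R has length 2·area/ST ≈ 16.68.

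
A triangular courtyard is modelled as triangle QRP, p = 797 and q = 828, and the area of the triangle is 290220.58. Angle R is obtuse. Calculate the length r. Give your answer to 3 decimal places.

From area = ½·p·q·sin R, we get sin R = 2·area/(p·q) ≈ 0.87957.
Taking the obtuse solution, ∠R ≈ 118.41°.
Law of cosines then gives r ≈ 1396.

1395.970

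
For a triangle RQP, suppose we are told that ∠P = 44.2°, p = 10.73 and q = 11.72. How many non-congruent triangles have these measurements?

q·sin P = 11.72·sin(44.2°) ≈ 8.171.
Since q sin P < p < q (8.171 < 10.73 < 11.72), two triangles exist.

2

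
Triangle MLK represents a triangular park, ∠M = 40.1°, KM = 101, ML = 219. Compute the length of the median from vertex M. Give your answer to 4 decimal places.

By the law of cosines, LK² = KM² + ML² − 2·KM·ML·cos M = 24323, so LK ≈ 155.96.
Median from M: ½√(2·KM² + 2·ML² − LK²) ≈ 151.66.

m_M ≈ 151.6580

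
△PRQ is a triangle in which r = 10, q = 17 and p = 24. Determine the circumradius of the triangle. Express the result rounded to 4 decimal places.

14.3684

By the law of cosines, cos P = (r² + q² − p²) / (2·r·q) ≈ -0.55000, so ∠P ≈ 123.37°.
Circumradius = p/(2 sin P) ≈ 14.368.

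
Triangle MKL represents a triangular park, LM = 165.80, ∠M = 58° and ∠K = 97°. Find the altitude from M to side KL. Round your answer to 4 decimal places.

The third angle is ∠L = 180° − ∠M − ∠K = 25.00°.
Law of sines: KL = LM·sin M/sin K ≈ 141.66.
Law of sines: MK = LM·sin L/sin K ≈ 70.596.
Area = ½·LM·KL·sin L ≈ 4963.1.
The altitude from M has length 2·area/KL ≈ 70.07.

70.0701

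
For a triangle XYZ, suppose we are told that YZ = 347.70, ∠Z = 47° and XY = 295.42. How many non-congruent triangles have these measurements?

2

YZ·sin Z = 347.70·sin(47°) ≈ 254.3.
Since YZ sin Z < XY < YZ (254.3 < 295.42 < 347.70), two triangles exist.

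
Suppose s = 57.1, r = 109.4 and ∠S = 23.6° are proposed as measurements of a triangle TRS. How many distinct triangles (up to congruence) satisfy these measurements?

r·sin S = 109.4·sin(23.6°) ≈ 43.8.
Since r sin S < s < r (43.8 < 57.1 < 109.4), two triangles exist.

2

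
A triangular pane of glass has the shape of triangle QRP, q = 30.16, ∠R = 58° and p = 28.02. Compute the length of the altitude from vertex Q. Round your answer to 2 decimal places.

h_Q ≈ 23.76

By the law of cosines, r² = p² + q² − 2·p·q·cos R = 799.09, so r ≈ 28.268.
Area = ½·p·q·sin R ≈ 358.34.
The altitude from Q has length 2·area/q ≈ 23.762.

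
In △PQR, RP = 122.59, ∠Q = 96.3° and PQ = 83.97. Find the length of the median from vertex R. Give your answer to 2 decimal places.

Law of sines: sin R = PQ·sin Q/RP ≈ 0.68083.
Since RP ≥ PQ, only the acute value applies: ∠R ≈ 42.91°.
Then ∠P = 180° − ∠Q − ∠R ≈ 40.79°.
Law of sines gives QR = RP·sin P/sin Q ≈ 80.576.
Median from R: ½√(2·QR² + 2·RP² − PQ²) ≈ 94.856.

m_R ≈ 94.86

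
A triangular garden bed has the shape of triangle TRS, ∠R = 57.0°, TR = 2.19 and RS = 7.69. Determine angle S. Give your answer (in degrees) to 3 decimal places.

15.785

By the law of cosines, ST² = TR² + RS² − 2·TR·RS·cos R = 45.588, so ST ≈ 6.7519.
Law of cosines again: cos S = (RS² + ST² − TR²)/(2·RS·ST) ≈ 0.96229, so ∠S ≈ 15.78°.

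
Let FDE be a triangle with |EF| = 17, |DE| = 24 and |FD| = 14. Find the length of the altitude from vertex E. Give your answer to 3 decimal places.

Semiperimeter s = (24 + 17 + 14)/2 = 27.5.
Heron's formula: area = √(27.5·3.5·10.5·13.5) ≈ 116.81.
The altitude from E has length 2·area/|FD| ≈ 16.686.

h_E ≈ 16.686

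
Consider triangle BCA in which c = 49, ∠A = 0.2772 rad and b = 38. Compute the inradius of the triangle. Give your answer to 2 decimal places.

By the law of cosines, a² = b² + c² − 2·b·c·cos A = 263.16, so a ≈ 16.222.
Area = ½·b·c·sin A ≈ 254.78.
Semiperimeter s = (38+49+16.222)/2 = 51.611.
Inradius = area/s = 254.78/51.611 ≈ 4.9365.

4.94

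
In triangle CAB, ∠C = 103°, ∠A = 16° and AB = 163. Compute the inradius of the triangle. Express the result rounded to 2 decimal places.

The third angle is ∠B = 180° − ∠C − ∠A = 61.00°.
Law of sines: BC = AB·sin A/sin C ≈ 46.111.
Law of sines: CA = AB·sin B/sin C ≈ 146.31.
Area = ½·AB·BC·sin B ≈ 3286.8.
Semiperimeter s = (163+46.111+146.31)/2 = 177.71.
Inradius = area/s = 3286.8/177.71 ≈ 18.495.

r ≈ 18.50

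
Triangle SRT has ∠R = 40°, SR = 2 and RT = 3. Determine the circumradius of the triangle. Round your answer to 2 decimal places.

1.52

By the law of cosines, TS² = SR² + RT² − 2·SR·RT·cos R = 3.8075, so TS ≈ 1.9513.
Area = ½·SR·RT·sin R ≈ 1.9284.
Circumradius = TS/(2 sin R) ≈ 1.5178.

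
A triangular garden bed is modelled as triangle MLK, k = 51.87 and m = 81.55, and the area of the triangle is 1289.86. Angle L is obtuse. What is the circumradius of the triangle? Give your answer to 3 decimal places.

R ≈ 103.852

From area = ½·k·m·sin L, we get sin L = 2·area/(k·m) ≈ 0.60986.
Taking the obtuse solution, ∠L ≈ 142.42°.
Law of cosines then gives l ≈ 126.67.
Circumradius = l/(2 sin L) ≈ 103.85.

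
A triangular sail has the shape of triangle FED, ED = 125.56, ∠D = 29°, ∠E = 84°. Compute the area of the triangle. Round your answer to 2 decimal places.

area ≈ 4128.88

The third angle is ∠F = 180° − ∠E − ∠D = 67.00°.
Law of sines: DF = ED·sin E/sin F ≈ 135.66.
Law of sines: FE = ED·sin D/sin F ≈ 66.13.
Area = ½·ED·DF·sin D ≈ 4128.9.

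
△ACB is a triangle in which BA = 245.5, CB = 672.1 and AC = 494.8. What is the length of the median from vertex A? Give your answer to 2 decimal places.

Median from A: ½√(2·BA² + 2·AC² − CB²) ≈ 199.05.

m_A ≈ 199.05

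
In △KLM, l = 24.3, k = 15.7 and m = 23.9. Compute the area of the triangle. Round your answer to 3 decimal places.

Semiperimeter s = (15.7 + 24.3 + 23.9)/2 = 31.95.
Heron's formula: area = √(31.95·16.25·7.65·8.05) ≈ 178.81.

area ≈ 178.810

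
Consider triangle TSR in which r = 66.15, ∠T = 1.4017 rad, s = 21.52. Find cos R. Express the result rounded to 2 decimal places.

cos R ≈ 0.16

By the law of cosines, t² = s² + r² − 2·s·r·cos T = 4359.8, so t ≈ 66.029.
Law of cosines again: cos R = (t² + s² − r²)/(2·t·s) ≈ 0.15732, so ∠R ≈ 1.4128 rad.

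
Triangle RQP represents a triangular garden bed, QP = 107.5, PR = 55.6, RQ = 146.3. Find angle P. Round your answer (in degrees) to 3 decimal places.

By the law of cosines, cos P = (QP² + PR² − RQ²) / (2·QP·PR) ≈ -0.56517, so ∠P ≈ 124.41°.

∠P ≈ 124.414°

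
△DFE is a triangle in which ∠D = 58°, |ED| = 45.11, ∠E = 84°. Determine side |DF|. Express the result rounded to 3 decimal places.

72.869

The third angle is ∠F = 180° − ∠E − ∠D = 38.00°.
Law of sines: |DF| = |ED|·sin E/sin F ≈ 72.869.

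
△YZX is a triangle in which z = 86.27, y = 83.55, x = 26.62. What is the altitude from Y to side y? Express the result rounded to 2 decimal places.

h_Y ≈ 26.58

Semiperimeter s = (83.55 + 86.27 + 26.62)/2 = 98.22.
Heron's formula: area = √(98.22·14.67·11.95·71.6) ≈ 1110.3.
The altitude from Y has length 2·area/y ≈ 26.579.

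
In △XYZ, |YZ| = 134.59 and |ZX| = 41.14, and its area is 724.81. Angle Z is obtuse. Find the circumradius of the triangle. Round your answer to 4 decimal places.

From area = ½·|YZ|·|ZX|·sin Z, we get sin Z = 2·area/(|YZ|·|ZX|) ≈ 0.26180.
Taking the obtuse solution, ∠Z ≈ 2.8767 rad.
Law of cosines then gives |XY| ≈ 174.63.
Circumradius = |XY|/(2 sin Z) ≈ 333.51.

R ≈ 333.5075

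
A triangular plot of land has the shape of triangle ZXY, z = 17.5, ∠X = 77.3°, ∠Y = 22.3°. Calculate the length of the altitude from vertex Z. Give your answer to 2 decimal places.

The third angle is ∠Z = 180° − ∠X − ∠Y = 80.40°.
Law of sines: x = z·sin X/sin Z ≈ 17.314.
Law of sines: y = z·sin Y/sin Z ≈ 6.7348.
Area = ½·z·x·sin Y ≈ 57.488.
The altitude from Z has length 2·area/z ≈ 6.57.

6.57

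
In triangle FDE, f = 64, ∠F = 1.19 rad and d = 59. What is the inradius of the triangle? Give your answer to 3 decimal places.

Law of sines: sin D = d·sin F/f ≈ 0.85584.
Since f ≥ d, only the acute value applies: ∠D ≈ 1.027 rad.
Then ∠E = π − ∠F − ∠D ≈ 0.924 rad.
Law of sines gives e = f·sin E/sin F ≈ 55.031.
Area = ½·f·d·sin E ≈ 1507.1.
Semiperimeter s = (64+59+55.031)/2 = 89.016.
Inradius = area/s = 1507.1/89.016 ≈ 16.931.

r ≈ 16.931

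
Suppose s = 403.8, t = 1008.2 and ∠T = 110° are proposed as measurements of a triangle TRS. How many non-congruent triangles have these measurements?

1

s·sin T = 403.8·sin(110°) ≈ 379.4.
Since ∠T is not acute, a triangle exists only if t > s; here t > s, so there is exactly one triangle.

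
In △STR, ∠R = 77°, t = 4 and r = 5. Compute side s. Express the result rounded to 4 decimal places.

Law of sines: sin T = t·sin R/r ≈ 0.77950.
Since r ≥ t, only the acute value applies: ∠T ≈ 51.21°.
Then ∠S = 180° − ∠R − ∠T ≈ 51.79°.
Law of sines gives s = r·sin S/sin R ≈ 4.0318.

4.0318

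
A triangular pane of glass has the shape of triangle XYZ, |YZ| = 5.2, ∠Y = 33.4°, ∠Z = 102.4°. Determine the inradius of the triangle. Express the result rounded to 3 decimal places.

The third angle is ∠X = 180° − ∠Y − ∠Z = 44.20°.
Law of sines: |ZX| = |YZ|·sin Y/sin X ≈ 4.1059.
Law of sines: |XY| = |YZ|·sin Z/sin X ≈ 7.2848.
Area = ½·|YZ|·|ZX|·sin Z ≈ 10.426.
Semiperimeter s = (5.2+4.1059+7.2848)/2 = 8.2953.
Inradius = area/s = 10.426/8.2953 ≈ 1.2569.

r ≈ 1.257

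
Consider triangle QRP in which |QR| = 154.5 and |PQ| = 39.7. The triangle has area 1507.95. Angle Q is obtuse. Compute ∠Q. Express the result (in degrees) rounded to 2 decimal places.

150.55

From area = ½·|PQ|·|QR|·sin Q, we get sin Q = 2·area/(|PQ|·|QR|) ≈ 0.49170.
Taking the obtuse solution, ∠Q ≈ 150.55°.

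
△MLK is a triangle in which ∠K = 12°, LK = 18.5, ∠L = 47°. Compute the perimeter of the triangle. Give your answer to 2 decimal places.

The third angle is ∠M = 180° − ∠L − ∠K = 121.00°.
Law of sines: KM = LK·sin L/sin M ≈ 15.785.
Law of sines: ML = LK·sin K/sin M ≈ 4.4873.
Semiperimeter s = (18.5+15.785+4.4873)/2 = 19.386.
Perimeter = 18.5 + 15.785 + 4.4873 = 38.772.

38.77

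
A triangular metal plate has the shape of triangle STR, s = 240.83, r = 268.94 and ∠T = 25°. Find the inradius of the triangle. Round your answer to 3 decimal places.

43.904

By the law of cosines, t² = r² + s² − 2·r·s·cos T = 12927, so t ≈ 113.7.
Area = ½·r·s·sin T ≈ 13686.
Semiperimeter p = (240.83+113.7+268.94)/2 = 311.73.
Inradius = area/p = 13686/311.73 ≈ 43.904.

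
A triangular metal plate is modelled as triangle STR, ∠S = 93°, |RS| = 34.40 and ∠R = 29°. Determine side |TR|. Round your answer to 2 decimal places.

40.51

The third angle is ∠T = 180° − ∠R − ∠S = 58.00°.
Law of sines: |TR| = |RS|·sin S/sin T ≈ 40.508.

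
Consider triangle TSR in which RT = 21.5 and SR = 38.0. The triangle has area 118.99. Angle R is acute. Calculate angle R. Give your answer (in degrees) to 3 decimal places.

16.935

From area = ½·SR·RT·sin R, we get sin R = 2·area/(SR·RT) ≈ 0.29129.
Taking the acute solution, ∠R ≈ 16.93°.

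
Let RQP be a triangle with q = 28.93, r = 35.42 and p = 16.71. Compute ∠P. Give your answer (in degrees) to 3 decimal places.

By the law of cosines, cos P = (r² + q² − p²) / (2·r·q) ≈ 0.88431, so ∠P ≈ 27.83°.

27.834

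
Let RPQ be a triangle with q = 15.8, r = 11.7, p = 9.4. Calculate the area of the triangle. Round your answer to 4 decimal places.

area ≈ 54.6509

Semiperimeter s = (11.7 + 9.4 + 15.8)/2 = 18.45.
Heron's formula: area = √(18.45·6.75·9.05·2.65) ≈ 54.651.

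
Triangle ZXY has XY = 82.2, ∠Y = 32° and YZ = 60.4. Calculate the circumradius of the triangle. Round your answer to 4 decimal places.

By the law of cosines, ZX² = XY² + YZ² − 2·XY·YZ·cos Y = 1984.1, so ZX ≈ 44.543.
Area = ½·XY·YZ·sin Y ≈ 1315.5.
Circumradius = ZX/(2 sin Y) ≈ 42.028.

42.0282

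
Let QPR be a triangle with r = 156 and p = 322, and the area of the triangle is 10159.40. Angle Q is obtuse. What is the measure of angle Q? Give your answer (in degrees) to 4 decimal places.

156.1403

From area = ½·p·r·sin Q, we get sin Q = 2·area/(p·r) ≈ 0.40450.
Taking the obtuse solution, ∠Q ≈ 156.14°.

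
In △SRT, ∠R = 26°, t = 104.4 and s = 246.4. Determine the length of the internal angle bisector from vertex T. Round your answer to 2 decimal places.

t_T ≈ 191.44

By the law of cosines, r² = t² + s² − 2·t·s·cos R = 25371, so r ≈ 159.28.
Law of cosines again: cos T = (s² + r² − t²)/(2·s·r) ≈ 0.95783, so ∠T ≈ 16.70°.
The bisector from T has length 2·s·r·cos(∠T/2)/(s+r) ≈ 191.44.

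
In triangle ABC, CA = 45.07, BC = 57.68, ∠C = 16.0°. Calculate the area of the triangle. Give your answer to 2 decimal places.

358.28

Area = ½·BC·CA·sin C ≈ 358.28.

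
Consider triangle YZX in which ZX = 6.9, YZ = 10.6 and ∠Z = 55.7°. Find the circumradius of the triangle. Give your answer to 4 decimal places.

R ≈ 5.3296

By the law of cosines, XY² = YZ² + ZX² − 2·YZ·ZX·cos Z = 77.537, so XY ≈ 8.8055.
Area = ½·YZ·ZX·sin Z ≈ 30.21.
Circumradius = XY/(2 sin Z) ≈ 5.3296.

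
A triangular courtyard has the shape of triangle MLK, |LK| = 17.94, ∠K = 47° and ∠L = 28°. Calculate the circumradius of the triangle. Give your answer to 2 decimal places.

R ≈ 9.29

The third angle is ∠M = 180° − ∠L − ∠K = 105.00°.
Law of sines: |KM| = |LK|·sin L/sin M ≈ 8.7194.
Law of sines: |ML| = |LK|·sin K/sin M ≈ 13.583.
Circumradius = |LK|/(2 sin M) ≈ 9.2864.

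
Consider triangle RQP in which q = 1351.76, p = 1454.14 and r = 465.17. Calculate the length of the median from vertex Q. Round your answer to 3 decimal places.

841.807

Median from Q: ½√(2·p² + 2·r² − q²) ≈ 841.81.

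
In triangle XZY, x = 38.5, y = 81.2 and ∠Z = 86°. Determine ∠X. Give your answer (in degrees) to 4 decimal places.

∠X ≈ 26.0661°

By the law of cosines, z² = y² + x² − 2·y·x·cos Z = 7639.5, so z ≈ 87.404.
Law of cosines again: cos X = (z² + y² − x²)/(2·z·y) ≈ 0.89829, so ∠X ≈ 26.07°.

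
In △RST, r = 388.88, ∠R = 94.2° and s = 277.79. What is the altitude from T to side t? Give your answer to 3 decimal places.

277.044

Law of sines: sin S = s·sin R/r ≈ 0.71242.
Since r ≥ s, only the acute value applies: ∠S ≈ 45.43°.
Then ∠T = 180° − ∠R − ∠S ≈ 40.37°.
Law of sines gives t = r·sin T/sin R ≈ 252.55.
Area = ½·r·s·sin T ≈ 34984.
The altitude from T has length 2·area/t ≈ 277.04.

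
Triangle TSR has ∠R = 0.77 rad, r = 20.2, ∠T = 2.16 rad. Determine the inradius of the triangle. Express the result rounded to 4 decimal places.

The third angle is ∠S = π − ∠R − ∠T = 0.212 rad.
Law of sines: t = r·sin T/sin R ≈ 24.125.
Law of sines: s = r·sin S/sin R ≈ 6.0941.
Area = ½·r·t·sin S ≈ 51.172.
Semiperimeter p = (24.125+6.0941+20.2)/2 = 25.209.
Inradius = area/p = 51.172/25.209 ≈ 2.0299.

2.0299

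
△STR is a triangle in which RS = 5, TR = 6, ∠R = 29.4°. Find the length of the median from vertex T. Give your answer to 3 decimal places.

m_T ≈ 4.014

By the law of cosines, ST² = TR² + RS² − 2·TR·RS·cos R = 8.7272, so ST ≈ 2.9542.
Median from T: ½√(2·ST² + 2·TR² − RS²) ≈ 4.0142.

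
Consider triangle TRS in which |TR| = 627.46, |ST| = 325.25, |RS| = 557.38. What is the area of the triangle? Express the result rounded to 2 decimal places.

90465.25

Semiperimeter s = (557.38 + 325.25 + 627.46)/2 = 755.05.
Heron's formula: area = √(755.05·197.67·429.8·127.59) ≈ 90465.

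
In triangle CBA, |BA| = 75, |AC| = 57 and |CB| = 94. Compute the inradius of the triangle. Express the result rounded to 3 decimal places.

r ≈ 18.916

Semiperimeter s = (75 + 57 + 94)/2 = 113.
Heron's formula: area = √(113·38·56·19) ≈ 2137.5.
Inradius = area/s = 2137.5/113 ≈ 18.916.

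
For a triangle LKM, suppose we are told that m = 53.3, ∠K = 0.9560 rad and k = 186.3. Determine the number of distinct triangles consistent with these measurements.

1

m·sin K = 53.3·sin(0.9560 rad) ≈ 43.54.
Since k ≥ m, exactly one triangle exists.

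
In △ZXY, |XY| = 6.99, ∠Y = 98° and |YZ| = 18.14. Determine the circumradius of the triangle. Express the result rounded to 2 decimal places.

10.26

By the law of cosines, |ZX|² = |XY|² + |YZ|² − 2·|XY|·|YZ|·cos Y = 413.21, so |ZX| ≈ 20.328.
Area = ½·|XY|·|YZ|·sin Y ≈ 62.782.
Circumradius = |ZX|/(2 sin Y) ≈ 10.264.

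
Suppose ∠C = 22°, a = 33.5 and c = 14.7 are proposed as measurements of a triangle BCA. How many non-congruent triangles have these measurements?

a·sin C = 33.5·sin(22°) ≈ 12.55.
Since a sin C < c < a (12.55 < 14.7 < 33.5), two triangles exist.

2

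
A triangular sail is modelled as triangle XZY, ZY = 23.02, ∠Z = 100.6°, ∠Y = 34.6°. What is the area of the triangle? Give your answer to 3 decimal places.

area ≈ 209.880

The third angle is ∠X = 180° − ∠Z − ∠Y = 44.80°.
Law of sines: YX = ZY·sin Z/sin X ≈ 32.112.
Law of sines: XZ = ZY·sin Y/sin X ≈ 18.551.
Area = ½·ZY·YX·sin Y ≈ 209.88.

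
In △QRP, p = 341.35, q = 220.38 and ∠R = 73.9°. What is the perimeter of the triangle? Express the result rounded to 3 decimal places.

By the law of cosines, r² = p² + q² − 2·p·q·cos R = 1.2336e+05, so r ≈ 351.23.
Semiperimeter s = (220.38+351.23+341.35)/2 = 456.48.
Perimeter = 220.38 + 351.23 + 341.35 = 912.96.

perimeter ≈ 912.962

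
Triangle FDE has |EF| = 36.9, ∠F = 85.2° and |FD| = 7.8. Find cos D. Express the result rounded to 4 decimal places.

By the law of cosines, |DE|² = |EF|² + |FD|² − 2·|EF|·|FD|·cos F = 1374.3, so |DE| ≈ 37.071.
Law of cosines again: cos D = (|FD|² + |DE|² − |EF|²)/(2·|FD|·|DE|) ≈ 0.12711, so ∠D ≈ 82.70°.

cos D ≈ 0.1271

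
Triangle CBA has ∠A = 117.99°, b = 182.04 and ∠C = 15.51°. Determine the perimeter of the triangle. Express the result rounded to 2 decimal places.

470.75

The third angle is ∠B = 180° − ∠A − ∠C = 46.50°.
Law of sines: c = b·sin C/sin B ≈ 67.108.
Law of sines: a = b·sin A/sin B ≈ 221.61.
Semiperimeter s = (67.108+182.04+221.61)/2 = 235.38.
Perimeter = 67.108 + 182.04 + 221.61 = 470.75.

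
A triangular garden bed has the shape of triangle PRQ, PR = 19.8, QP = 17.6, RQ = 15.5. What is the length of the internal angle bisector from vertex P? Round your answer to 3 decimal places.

By the law of cosines, cos P = (QP² + PR² − RQ²) / (2·QP·PR) ≈ 0.66223, so ∠P ≈ 48.53°.
The bisector from P has length 2·QP·PR·cos(∠P/2)/(QP+PR) ≈ 16.989.

t_P ≈ 16.989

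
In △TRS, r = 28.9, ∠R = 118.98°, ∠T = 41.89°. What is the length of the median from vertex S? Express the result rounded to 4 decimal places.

The third angle is ∠S = 180° − ∠T − ∠R = 19.13°.
Law of sines: t = r·sin T/sin R ≈ 22.059.
Law of sines: s = r·sin S/sin R ≈ 10.826.
Median from S: ½√(2·t² + 2·r² − s²) ≈ 25.132.

25.1315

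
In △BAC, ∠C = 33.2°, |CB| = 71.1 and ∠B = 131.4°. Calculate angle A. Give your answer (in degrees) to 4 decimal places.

The third angle is ∠A = 180° − ∠C − ∠B = 15.40°.

∠A ≈ 15.4000°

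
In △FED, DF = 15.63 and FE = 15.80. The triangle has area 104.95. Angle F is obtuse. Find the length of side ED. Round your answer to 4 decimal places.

27.4619

From area = ½·DF·FE·sin F, we get sin F = 2·area/(DF·FE) ≈ 0.84996.
Taking the obtuse solution, ∠F ≈ 121.79°.
Law of cosines then gives ED ≈ 27.462.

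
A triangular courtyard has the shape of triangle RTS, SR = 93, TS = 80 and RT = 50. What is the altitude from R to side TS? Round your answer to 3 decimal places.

49.975

Semiperimeter s = (80 + 93 + 50)/2 = 111.5.
Heron's formula: area = √(111.5·31.5·18.5·61.5) ≈ 1999.
The altitude from R has length 2·area/TS ≈ 49.975.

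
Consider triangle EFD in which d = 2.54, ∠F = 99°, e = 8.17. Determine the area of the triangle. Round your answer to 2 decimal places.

Area = ½·d·e·sin F ≈ 10.248.

area ≈ 10.25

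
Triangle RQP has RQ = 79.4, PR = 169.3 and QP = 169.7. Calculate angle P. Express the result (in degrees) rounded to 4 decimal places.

By the law of cosines, cos P = (QP² + PR² − RQ²) / (2·QP·PR) ≈ 0.89029, so ∠P ≈ 27.09°.

27.0908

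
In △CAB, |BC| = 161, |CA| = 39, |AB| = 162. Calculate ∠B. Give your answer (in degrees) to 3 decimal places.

By the law of cosines, cos B = (|AB|² + |BC|² − |CA|²) / (2·|AB|·|BC|) ≈ 0.97086, so ∠B ≈ 13.87°.

∠B ≈ 13.865°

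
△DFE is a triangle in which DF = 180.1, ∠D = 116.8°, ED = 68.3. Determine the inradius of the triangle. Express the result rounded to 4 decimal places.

By the law of cosines, FE² = ED² + DF² − 2·ED·DF·cos D = 48193, so FE ≈ 219.53.
Area = ½·ED·DF·sin D ≈ 5489.8.
Semiperimeter s = (219.53+68.3+180.1)/2 = 233.96.
Inradius = area/s = 5489.8/233.96 ≈ 23.464.

23.4641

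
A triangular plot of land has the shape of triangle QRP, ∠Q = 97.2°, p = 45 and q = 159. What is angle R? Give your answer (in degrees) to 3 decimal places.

Law of sines: sin P = p·sin Q/q ≈ 0.28079.
Since q ≥ p, only the acute value applies: ∠P ≈ 16.31°.
Then ∠R = 180° − ∠Q − ∠P ≈ 66.49°.

∠R ≈ 66.493°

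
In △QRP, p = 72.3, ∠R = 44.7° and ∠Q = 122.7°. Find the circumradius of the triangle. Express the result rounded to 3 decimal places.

The third angle is ∠P = 180° − ∠Q − ∠R = 12.60°.
Law of sines: q = p·sin Q/sin P ≈ 278.9.
Law of sines: r = p·sin R/sin P ≈ 233.13.
Circumradius = p/(2 sin P) ≈ 165.72.

165.717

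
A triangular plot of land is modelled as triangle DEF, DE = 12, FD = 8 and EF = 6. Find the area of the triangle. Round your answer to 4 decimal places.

21.3307

Semiperimeter s = (6 + 8 + 12)/2 = 13.
Heron's formula: area = √(13·7·5·1) ≈ 21.331.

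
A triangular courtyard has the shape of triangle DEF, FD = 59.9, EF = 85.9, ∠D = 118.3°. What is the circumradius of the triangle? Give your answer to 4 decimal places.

R ≈ 48.7804

Law of sines: sin E = FD·sin D/EF ≈ 0.61398.
Since EF ≥ FD, only the acute value applies: ∠E ≈ 37.88°.
Then ∠F = 180° − ∠D − ∠E ≈ 23.82°.
Law of sines gives DE = EF·sin F/sin D ≈ 39.405.
Circumradius = EF/(2 sin D) ≈ 48.78.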